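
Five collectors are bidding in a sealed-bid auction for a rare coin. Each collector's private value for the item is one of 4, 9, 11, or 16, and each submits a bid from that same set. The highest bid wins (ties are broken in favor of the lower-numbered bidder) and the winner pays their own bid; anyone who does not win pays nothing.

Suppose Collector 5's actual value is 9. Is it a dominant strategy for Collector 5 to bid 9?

Yes

Check each profile of the others' bids and compare truth against every alternative bid.
Others bid (4, 4, 4, 4): truth gives 0, best alternative gives 0.
Others bid (4, 4, 4, 9): truth gives 0, best alternative gives 0.
Others bid (4, 4, 4, 11): truth gives 0, best alternative gives 0.
Others bid (4, 4, 4, 16): truth gives 0, best alternative gives 0.
Others bid (4, 4, 9, 4): truth gives 0, best alternative gives 0.
Others bid (4, 4, 9, 9): truth gives 0, best alternative gives 0.
(Remaining 250 profiles checked similarly; truth is weakly best in each.)
In every case the truthful bid is at least as good as any alternative, so it is a dominant strategy.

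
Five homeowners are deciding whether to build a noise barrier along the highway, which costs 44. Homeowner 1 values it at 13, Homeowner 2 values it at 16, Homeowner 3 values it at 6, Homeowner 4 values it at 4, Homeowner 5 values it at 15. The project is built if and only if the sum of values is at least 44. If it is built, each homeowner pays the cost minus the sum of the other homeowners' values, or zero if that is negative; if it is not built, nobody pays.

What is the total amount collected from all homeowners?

Total value 54 ≥ cost 44, so it is built.
Homeowner 1: others sum to 41; max(0, 44 - 41) = 3.
Homeowner 2: others sum to 38; max(0, 44 - 38) = 6.
Homeowner 3: others sum to 48; max(0, 44 - 48) = 0.
Homeowner 4: others sum to 50; max(0, 44 - 50) = 0.
Homeowner 5: others sum to 39; max(0, 44 - 39) = 5.
Total collected = 3 + 6 + 0 + 0 + 5 = 14.

14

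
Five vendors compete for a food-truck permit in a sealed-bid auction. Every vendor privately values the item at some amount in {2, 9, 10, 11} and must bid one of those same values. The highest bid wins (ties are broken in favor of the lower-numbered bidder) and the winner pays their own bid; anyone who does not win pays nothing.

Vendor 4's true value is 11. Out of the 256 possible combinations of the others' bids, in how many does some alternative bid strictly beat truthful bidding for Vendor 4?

24

Others bid (2, 2, 2, 2): truth gives 0; bid 9 gives 2 > 0. Violating.
Others bid (2, 2, 2, 9): truth gives 0; bid 9 gives 2 > 0. Violating.
Others bid (2, 2, 2, 10): truth gives 0; bid 10 gives 1 > 0. Violating.
Others bid (2, 2, 9, 2): truth gives 0; bid 10 gives 1 > 0. Violating.
Others bid (2, 2, 2, 11): truth gives 0; no alternative beats it.
Others bid (2, 2, 9, 11): truth gives 0; no alternative beats it.
(Checking all 256 profiles: 24 have a profitable deviation, 232 do not.)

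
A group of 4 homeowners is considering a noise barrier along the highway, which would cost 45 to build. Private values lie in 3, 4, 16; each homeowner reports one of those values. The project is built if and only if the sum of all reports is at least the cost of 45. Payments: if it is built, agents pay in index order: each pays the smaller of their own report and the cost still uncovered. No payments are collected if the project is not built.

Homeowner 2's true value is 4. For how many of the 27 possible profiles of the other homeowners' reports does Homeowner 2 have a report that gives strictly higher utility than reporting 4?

1

Others report (16, 16, 16): truth gives 0; report 3 gives 1 > 0. Violating.
Others report (3, 3, 3): truth gives 0; no alternative beats it.
Others report (3, 3, 4): truth gives 0; no alternative beats it.
(Checking all 27 profiles: 1 has a profitable deviation, 26 do not.)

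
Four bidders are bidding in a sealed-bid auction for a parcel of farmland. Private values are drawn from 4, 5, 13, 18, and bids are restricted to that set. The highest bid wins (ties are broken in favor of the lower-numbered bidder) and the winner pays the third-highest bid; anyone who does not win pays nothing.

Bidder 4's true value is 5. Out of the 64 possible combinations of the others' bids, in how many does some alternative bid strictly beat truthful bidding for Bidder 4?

6

Others bid (4, 4, 5): truth gives 0; bid 13 gives 1 > 0. Violating.
Others bid (4, 4, 13): truth gives 0; bid 18 gives 1 > 0. Violating.
Others bid (4, 5, 4): truth gives 0; bid 13 gives 1 > 0. Violating.
Others bid (4, 13, 4): truth gives 0; bid 18 gives 1 > 0. Violating.
Others bid (4, 4, 4): truth gives 1; no alternative beats it.
Others bid (4, 4, 18): truth gives 0; no alternative beats it.
(Checking all 64 profiles: 6 have a profitable deviation, 58 do not.)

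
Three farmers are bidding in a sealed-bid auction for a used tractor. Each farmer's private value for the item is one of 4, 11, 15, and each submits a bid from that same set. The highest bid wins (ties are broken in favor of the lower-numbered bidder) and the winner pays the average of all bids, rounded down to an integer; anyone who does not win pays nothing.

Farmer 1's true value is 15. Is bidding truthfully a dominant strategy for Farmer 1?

No

Consider the case where Farmer 2 bids 4 and Farmer 3 bids 4.
Truthful bid 15: wins, pays 7, utility 15 - 7 = 8.
Bid 4 instead: wins, pays 4, utility 15 - 4 = 11.
Since 11 > 8, bidding 4 is strictly better here, so truthful bidding is not dominant.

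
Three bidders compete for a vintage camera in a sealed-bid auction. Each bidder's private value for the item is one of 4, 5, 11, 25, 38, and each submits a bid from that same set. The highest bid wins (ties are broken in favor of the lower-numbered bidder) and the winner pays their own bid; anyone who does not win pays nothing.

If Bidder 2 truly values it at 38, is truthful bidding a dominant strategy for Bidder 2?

No

Consider the case where Bidder 1 bids 4 and Bidder 3 bids 4.
Truthful bid 38: wins, pays 38, utility 38 - 38 = 0.
Bid 5 instead: wins, pays 5, utility 38 - 5 = 33.
Since 33 > 0, bidding 5 is strictly better here, so truthful bidding is not dominant.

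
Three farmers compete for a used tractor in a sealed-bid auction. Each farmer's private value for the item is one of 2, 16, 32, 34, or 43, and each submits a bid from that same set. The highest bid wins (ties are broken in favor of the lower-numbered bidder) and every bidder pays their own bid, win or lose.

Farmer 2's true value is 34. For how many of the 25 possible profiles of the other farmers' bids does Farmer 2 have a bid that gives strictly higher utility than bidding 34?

19

Others bid (2, 2): truth gives 0; bid 16 gives 18 > 0. Violating.
Others bid (2, 16): truth gives 0; bid 16 gives 18 > 0. Violating.
Others bid (2, 32): truth gives 0; bid 32 gives 2 > 0. Violating.
Others bid (2, 43): truth gives -34; bid 2 gives -2 > -34. Violating.
Others bid (2, 34): truth gives 0; no alternative beats it.
Others bid (16, 34): truth gives 0; no alternative beats it.
(Checking all 25 profiles: 19 have a profitable deviation, 6 do not.)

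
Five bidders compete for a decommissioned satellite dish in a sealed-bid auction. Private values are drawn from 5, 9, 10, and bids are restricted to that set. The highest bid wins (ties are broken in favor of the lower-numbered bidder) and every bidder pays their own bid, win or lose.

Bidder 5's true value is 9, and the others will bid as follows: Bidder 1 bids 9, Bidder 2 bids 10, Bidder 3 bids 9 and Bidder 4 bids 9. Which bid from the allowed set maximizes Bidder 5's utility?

Bid 5: loses but pays 5, utility -5.
Bid 9: loses but pays 9, utility -9.
Bid 10: loses but pays 10, utility -10.
The best choice is 5 with utility -5.

5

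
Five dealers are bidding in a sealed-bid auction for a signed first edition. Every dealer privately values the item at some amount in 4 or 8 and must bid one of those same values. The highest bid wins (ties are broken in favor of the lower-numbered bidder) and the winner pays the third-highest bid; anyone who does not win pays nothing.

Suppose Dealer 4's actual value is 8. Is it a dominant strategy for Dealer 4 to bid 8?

Check each profile of the others' bids and compare truth against every alternative bid.
Others bid (4, 4, 4, 4): truth gives 4, best alternative gives 0.
Others bid (4, 4, 4, 8): truth gives 4, best alternative gives 0.
Others bid (4, 4, 8, 4): truth gives 0, best alternative gives 0.
Others bid (4, 4, 8, 8): truth gives 0, best alternative gives 0.
Others bid (4, 8, 4, 4): truth gives 0, best alternative gives 0.
Others bid (4, 8, 4, 8): truth gives 0, best alternative gives 0.
(Remaining 10 profiles checked similarly; truth is weakly best in each.)
In every case the truthful bid is at least as good as any alternative, so it is a dominant strategy.

Yes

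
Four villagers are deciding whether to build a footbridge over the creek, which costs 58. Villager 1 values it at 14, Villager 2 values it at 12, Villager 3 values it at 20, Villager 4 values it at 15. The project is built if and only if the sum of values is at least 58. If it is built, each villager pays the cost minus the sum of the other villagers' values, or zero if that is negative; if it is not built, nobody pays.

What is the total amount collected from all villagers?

49

Total value 61 ≥ cost 58, so it is built.
Villager 1: others sum to 47; max(0, 58 - 47) = 11.
Villager 2: others sum to 49; max(0, 58 - 49) = 9.
Villager 3: others sum to 41; max(0, 58 - 41) = 17.
Villager 4: others sum to 46; max(0, 58 - 46) = 12.
Total collected = 11 + 9 + 17 + 12 = 49.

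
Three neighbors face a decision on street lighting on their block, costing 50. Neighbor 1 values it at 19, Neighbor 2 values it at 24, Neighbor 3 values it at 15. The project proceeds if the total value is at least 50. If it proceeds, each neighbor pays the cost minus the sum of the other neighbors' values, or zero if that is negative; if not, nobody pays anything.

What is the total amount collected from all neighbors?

34

Total value 58 ≥ cost 50, so it is built.
Neighbor 1: others sum to 39; max(0, 50 - 39) = 11.
Neighbor 2: others sum to 34; max(0, 50 - 34) = 16.
Neighbor 3: others sum to 43; max(0, 50 - 43) = 7.
Total collected = 11 + 16 + 7 = 34.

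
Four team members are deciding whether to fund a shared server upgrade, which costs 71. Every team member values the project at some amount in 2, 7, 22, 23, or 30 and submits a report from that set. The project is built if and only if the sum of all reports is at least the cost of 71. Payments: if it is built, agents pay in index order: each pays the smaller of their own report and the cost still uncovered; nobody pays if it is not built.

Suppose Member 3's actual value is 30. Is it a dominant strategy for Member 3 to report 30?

No

Consider the case where Member 1 reports 2, Member 2 reports 22 and Member 4 reports 30.
Truthful report 30: project built, pays 30, utility 30 - 30 = 0.
Report 22 instead: project built, pays 22, utility 30 - 22 = 8.
Since 8 > 0, reporting 22 is strictly better here, so truthful reporting is not dominant.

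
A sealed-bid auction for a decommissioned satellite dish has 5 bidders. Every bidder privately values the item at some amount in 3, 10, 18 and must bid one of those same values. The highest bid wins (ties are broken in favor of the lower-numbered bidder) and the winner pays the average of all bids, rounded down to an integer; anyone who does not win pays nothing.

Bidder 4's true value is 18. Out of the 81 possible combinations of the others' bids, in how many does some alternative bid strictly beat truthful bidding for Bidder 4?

2

Others bid (3, 3, 3, 3): truth gives 12; bid 10 gives 14 > 12. Violating.
Others bid (3, 3, 3, 10): truth gives 11; bid 10 gives 13 > 11. Violating.
Others bid (3, 3, 3, 18): truth gives 9; no alternative beats it.
Others bid (3, 3, 10, 3): truth gives 11; no alternative beats it.
(Checking all 81 profiles: 2 have a profitable deviation, 79 do not.)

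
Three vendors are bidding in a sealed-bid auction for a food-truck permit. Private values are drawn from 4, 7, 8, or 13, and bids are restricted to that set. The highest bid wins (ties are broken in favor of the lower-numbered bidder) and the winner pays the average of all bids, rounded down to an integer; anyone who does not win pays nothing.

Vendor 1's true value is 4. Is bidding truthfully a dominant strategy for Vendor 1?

Check each profile of the others' bids and compare truth against every alternative bid.
Others bid (7, 7): truth gives 0, best alternative gives -3.
Others bid (4, 7): truth gives 0, best alternative gives -2.
Others bid (7, 4): truth gives 0, best alternative gives -2.
Others bid (4, 4): truth gives 0, best alternative gives -1.
Others bid (4, 8): truth gives 0, best alternative gives 0.
Others bid (4, 13): truth gives 0, best alternative gives 0.
(Remaining 10 profiles checked similarly; truth is weakly best in each.)
In every case the truthful bid is at least as good as any alternative, so it is a dominant strategy.

Yes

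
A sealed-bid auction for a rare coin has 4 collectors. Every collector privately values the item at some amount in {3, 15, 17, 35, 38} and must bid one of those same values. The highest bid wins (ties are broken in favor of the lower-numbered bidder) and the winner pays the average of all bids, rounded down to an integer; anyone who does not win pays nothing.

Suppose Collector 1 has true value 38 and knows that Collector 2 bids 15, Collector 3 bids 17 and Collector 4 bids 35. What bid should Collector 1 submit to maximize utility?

35

Bid 3: loses, pays 0, utility 0.
Bid 15: loses, pays 0, utility 0.
Bid 17: loses, pays 0, utility 0.
Bid 35: wins, pays 25, utility 38 - 25 = 13.
Bid 38: wins, pays 26, utility 38 - 26 = 12.
The best choice is 35 with utility 13.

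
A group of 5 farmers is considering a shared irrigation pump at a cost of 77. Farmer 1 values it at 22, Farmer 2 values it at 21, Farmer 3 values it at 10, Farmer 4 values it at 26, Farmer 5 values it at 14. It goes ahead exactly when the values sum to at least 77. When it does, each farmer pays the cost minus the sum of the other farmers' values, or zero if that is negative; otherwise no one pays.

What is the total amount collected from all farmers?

Total value 93 ≥ cost 77, so it is built.
Farmer 1: others sum to 71; max(0, 77 - 71) = 6.
Farmer 2: others sum to 72; max(0, 77 - 72) = 5.
Farmer 3: others sum to 83; max(0, 77 - 83) = 0.
Farmer 4: others sum to 67; max(0, 77 - 67) = 10.
Farmer 5: others sum to 79; max(0, 77 - 79) = 0.
Total collected = 6 + 5 + 0 + 10 + 0 = 21.

21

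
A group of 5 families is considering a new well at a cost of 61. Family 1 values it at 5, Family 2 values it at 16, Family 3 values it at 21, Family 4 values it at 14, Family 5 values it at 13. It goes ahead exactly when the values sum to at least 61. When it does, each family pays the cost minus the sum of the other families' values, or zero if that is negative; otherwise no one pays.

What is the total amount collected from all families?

32

Total value 69 ≥ cost 61, so it is built.
Family 1: others sum to 64; max(0, 61 - 64) = 0.
Family 2: others sum to 53; max(0, 61 - 53) = 8.
Family 3: others sum to 48; max(0, 61 - 48) = 13.
Family 4: others sum to 55; max(0, 61 - 55) = 6.
Family 5: others sum to 56; max(0, 61 - 56) = 5.
Total collected = 0 + 8 + 13 + 6 + 5 = 32.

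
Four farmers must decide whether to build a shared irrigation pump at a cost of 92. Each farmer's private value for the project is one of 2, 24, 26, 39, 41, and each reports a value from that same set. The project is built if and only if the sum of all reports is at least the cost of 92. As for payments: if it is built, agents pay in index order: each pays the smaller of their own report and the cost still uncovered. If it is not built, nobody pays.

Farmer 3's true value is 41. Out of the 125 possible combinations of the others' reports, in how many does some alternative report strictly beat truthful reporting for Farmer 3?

Others report (2, 24, 39): truth gives 0; report 39 gives 2 > 0. Violating.
Others report (2, 24, 41): truth gives 0; report 26 gives 15 > 0. Violating.
Others report (2, 26, 26): truth gives 0; report 39 gives 2 > 0. Violating.
Others report (2, 26, 39): truth gives 0; report 26 gives 15 > 0. Violating.
Others report (2, 2, 2): truth gives 0; no alternative beats it.
Others report (2, 2, 24): truth gives 0; no alternative beats it.
(Checking all 125 profiles: 97 have a profitable deviation, 28 do not.)

97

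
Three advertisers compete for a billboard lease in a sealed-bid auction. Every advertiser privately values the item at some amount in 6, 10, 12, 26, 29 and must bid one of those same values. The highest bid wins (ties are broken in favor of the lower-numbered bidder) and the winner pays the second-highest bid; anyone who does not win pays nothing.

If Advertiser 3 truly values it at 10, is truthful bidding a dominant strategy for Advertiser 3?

Check each profile of the others' bids and compare truth against every alternative bid.
Others bid (6, 6): truth gives 4, best alternative gives 4.
Others bid (6, 10): truth gives 0, best alternative gives 0.
Others bid (6, 12): truth gives 0, best alternative gives 0.
Others bid (6, 26): truth gives 0, best alternative gives 0.
Others bid (6, 29): truth gives 0, best alternative gives 0.
Others bid (10, 6): truth gives 0, best alternative gives 0.
(Remaining 19 profiles checked similarly; truth is weakly best in each.)
In every case the truthful bid is at least as good as any alternative, so it is a dominant strategy.

Yes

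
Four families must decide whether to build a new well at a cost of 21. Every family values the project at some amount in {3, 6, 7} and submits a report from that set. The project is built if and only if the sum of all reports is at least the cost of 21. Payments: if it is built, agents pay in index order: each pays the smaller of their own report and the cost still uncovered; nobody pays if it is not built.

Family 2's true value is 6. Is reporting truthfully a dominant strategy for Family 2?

No

Consider the case where Family 1 reports 6, Family 3 reports 6 and Family 4 reports 6.
Truthful report 6: project built, pays 6, utility 6 - 6 = 0.
Report 3 instead: project built, pays 3, utility 6 - 3 = 3.
Since 3 > 0, reporting 3 is strictly better here, so truthful reporting is not dominant.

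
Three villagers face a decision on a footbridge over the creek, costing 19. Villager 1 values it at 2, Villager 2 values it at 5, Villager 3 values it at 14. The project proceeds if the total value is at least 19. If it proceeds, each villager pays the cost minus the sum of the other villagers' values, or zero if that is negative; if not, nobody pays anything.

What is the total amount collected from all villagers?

15

Total value 21 ≥ cost 19, so it is built.
Villager 1: others sum to 19; max(0, 19 - 19) = 0.
Villager 2: others sum to 16; max(0, 19 - 16) = 3.
Villager 3: others sum to 7; max(0, 19 - 7) = 12.
Total collected = 0 + 3 + 12 = 15.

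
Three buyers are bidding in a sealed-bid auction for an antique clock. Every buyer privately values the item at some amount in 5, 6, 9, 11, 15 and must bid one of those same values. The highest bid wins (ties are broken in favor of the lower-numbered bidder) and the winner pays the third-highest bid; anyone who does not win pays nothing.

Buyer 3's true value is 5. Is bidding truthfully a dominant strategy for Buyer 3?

Yes

Check each profile of the others' bids and compare truth against every alternative bid.
Others bid (5, 5): truth gives 0, best alternative gives 0.
Others bid (5, 6): truth gives 0, best alternative gives 0.
Others bid (5, 9): truth gives 0, best alternative gives 0.
Others bid (5, 11): truth gives 0, best alternative gives 0.
Others bid (5, 15): truth gives 0, best alternative gives 0.
Others bid (6, 5): truth gives 0, best alternative gives 0.
(Remaining 19 profiles checked similarly; truth is weakly best in each.)
In every case the truthful bid is at least as good as any alternative, so it is a dominant strategy.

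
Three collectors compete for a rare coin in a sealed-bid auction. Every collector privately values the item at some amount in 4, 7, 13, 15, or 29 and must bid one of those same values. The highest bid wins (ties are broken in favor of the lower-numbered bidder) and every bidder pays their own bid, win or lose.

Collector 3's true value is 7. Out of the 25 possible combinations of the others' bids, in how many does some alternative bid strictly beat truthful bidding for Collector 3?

24

Others bid (4, 7): truth gives -7; bid 4 gives -4 > -7. Violating.
Others bid (4, 13): truth gives -7; bid 4 gives -4 > -7. Violating.
Others bid (4, 15): truth gives -7; bid 4 gives -4 > -7. Violating.
Others bid (4, 29): truth gives -7; bid 4 gives -4 > -7. Violating.
Others bid (4, 4): truth gives 0; no alternative beats it.
(Checking all 25 profiles: 24 have a profitable deviation, 1 does not.)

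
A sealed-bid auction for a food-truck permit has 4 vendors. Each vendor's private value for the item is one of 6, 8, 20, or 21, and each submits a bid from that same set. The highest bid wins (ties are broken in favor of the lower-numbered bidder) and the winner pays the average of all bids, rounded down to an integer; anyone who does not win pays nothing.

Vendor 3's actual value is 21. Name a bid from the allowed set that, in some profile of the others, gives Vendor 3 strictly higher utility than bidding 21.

8

Suppose Vendor 1 bids 6, Vendor 2 bids 6 and Vendor 4 bids 6.
Bid 21: wins, pays 9, utility 21 - 9 = 12.
Bid 8: wins, pays 6, utility 21 - 6 = 15.
So bidding 8 beats truth here (15 > 12).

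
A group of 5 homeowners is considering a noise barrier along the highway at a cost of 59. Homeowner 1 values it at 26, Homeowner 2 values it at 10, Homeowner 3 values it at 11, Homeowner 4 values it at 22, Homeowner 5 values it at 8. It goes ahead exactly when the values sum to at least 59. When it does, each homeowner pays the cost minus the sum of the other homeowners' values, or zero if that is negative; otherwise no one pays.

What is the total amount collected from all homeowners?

12

Total value 77 ≥ cost 59, so it is built.
Homeowner 1: others sum to 51; max(0, 59 - 51) = 8.
Homeowner 2: others sum to 67; max(0, 59 - 67) = 0.
Homeowner 3: others sum to 66; max(0, 59 - 66) = 0.
Homeowner 4: others sum to 55; max(0, 59 - 55) = 4.
Homeowner 5: others sum to 69; max(0, 59 - 69) = 0.
Total collected = 8 + 0 + 0 + 4 + 0 = 12.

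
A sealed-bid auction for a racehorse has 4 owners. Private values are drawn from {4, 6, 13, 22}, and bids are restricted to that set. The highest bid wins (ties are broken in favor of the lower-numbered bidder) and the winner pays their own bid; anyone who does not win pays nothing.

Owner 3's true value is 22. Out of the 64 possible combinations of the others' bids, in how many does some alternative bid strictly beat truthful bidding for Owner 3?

Others bid (4, 4, 4): truth gives 0; bid 6 gives 16 > 0. Violating.
Others bid (4, 4, 6): truth gives 0; bid 6 gives 16 > 0. Violating.
Others bid (4, 4, 13): truth gives 0; bid 13 gives 9 > 0. Violating.
Others bid (4, 6, 4): truth gives 0; bid 13 gives 9 > 0. Violating.
Others bid (4, 4, 22): truth gives 0; no alternative beats it.
Others bid (4, 6, 22): truth gives 0; no alternative beats it.
(Checking all 64 profiles: 12 have a profitable deviation, 52 do not.)

12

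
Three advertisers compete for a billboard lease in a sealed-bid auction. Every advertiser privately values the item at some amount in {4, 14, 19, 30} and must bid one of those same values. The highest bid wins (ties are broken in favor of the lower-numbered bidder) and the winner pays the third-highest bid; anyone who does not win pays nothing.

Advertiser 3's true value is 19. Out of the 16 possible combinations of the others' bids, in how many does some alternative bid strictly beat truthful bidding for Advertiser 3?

4

Others bid (4, 19): truth gives 0; bid 30 gives 15 > 0. Violating.
Others bid (14, 19): truth gives 0; bid 30 gives 5 > 0. Violating.
Others bid (19, 4): truth gives 0; bid 30 gives 15 > 0. Violating.
Others bid (19, 14): truth gives 0; bid 30 gives 5 > 0. Violating.
Others bid (4, 4): truth gives 15; no alternative beats it.
Others bid (4, 14): truth gives 15; no alternative beats it.
(Checking all 16 profiles: 4 have a profitable deviation, 12 do not.)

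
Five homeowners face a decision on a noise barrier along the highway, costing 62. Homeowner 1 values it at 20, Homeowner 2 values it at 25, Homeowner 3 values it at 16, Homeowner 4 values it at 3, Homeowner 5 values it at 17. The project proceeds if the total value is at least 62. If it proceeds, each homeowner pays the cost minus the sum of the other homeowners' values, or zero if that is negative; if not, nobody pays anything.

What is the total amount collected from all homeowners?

Total value 81 ≥ cost 62, so it is built.
Homeowner 1: others sum to 61; max(0, 62 - 61) = 1.
Homeowner 2: others sum to 56; max(0, 62 - 56) = 6.
Homeowner 3: others sum to 65; max(0, 62 - 65) = 0.
Homeowner 4: others sum to 78; max(0, 62 - 78) = 0.
Homeowner 5: others sum to 64; max(0, 62 - 64) = 0.
Total collected = 1 + 6 + 0 + 0 + 0 = 7.

7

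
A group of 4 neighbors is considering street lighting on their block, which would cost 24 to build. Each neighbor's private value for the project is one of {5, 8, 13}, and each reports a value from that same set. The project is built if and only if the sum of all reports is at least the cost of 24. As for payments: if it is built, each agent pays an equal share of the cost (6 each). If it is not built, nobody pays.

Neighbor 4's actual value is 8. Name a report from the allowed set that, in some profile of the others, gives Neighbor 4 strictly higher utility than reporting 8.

Suppose Neighbor 1 reports 5, Neighbor 2 reports 5 and Neighbor 3 reports 5.
Report 8: project not built, utility 0.
Report 13: project built, pays 6, utility 8 - 6 = 2.
So reporting 13 beats truth here (2 > 0).

13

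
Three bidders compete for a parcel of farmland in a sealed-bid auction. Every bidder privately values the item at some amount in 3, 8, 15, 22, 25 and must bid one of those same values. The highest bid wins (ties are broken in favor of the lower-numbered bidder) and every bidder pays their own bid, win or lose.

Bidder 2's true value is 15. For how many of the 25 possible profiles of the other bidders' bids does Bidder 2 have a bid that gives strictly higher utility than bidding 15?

Others bid (3, 3): truth gives 0; bid 8 gives 7 > 0. Violating.
Others bid (3, 8): truth gives 0; bid 8 gives 7 > 0. Violating.
Others bid (3, 22): truth gives -15; bid 3 gives -3 > -15. Violating.
Others bid (3, 25): truth gives -15; bid 3 gives -3 > -15. Violating.
Others bid (3, 15): truth gives 0; no alternative beats it.
Others bid (8, 3): truth gives 0; no alternative beats it.
(Checking all 25 profiles: 21 have a profitable deviation, 4 do not.)

21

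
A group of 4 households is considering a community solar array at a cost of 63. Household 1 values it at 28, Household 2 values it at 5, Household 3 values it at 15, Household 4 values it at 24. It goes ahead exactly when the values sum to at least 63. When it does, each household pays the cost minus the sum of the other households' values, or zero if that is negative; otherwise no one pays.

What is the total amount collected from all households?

40

Total value 72 ≥ cost 63, so it is built.
Household 1: others sum to 44; max(0, 63 - 44) = 19.
Household 2: others sum to 67; max(0, 63 - 67) = 0.
Household 3: others sum to 57; max(0, 63 - 57) = 6.
Household 4: others sum to 48; max(0, 63 - 48) = 15.
Total collected = 19 + 0 + 6 + 15 = 40.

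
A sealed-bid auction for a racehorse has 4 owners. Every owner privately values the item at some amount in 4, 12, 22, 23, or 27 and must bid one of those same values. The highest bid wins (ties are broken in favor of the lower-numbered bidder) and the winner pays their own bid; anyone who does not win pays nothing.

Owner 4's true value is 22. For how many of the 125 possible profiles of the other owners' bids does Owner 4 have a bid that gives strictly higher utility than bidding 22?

1

Others bid (4, 4, 4): truth gives 0; bid 12 gives 10 > 0. Violating.
Others bid (4, 4, 12): truth gives 0; no alternative beats it.
Others bid (4, 4, 22): truth gives 0; no alternative beats it.
(Checking all 125 profiles: 1 has a profitable deviation, 124 do not.)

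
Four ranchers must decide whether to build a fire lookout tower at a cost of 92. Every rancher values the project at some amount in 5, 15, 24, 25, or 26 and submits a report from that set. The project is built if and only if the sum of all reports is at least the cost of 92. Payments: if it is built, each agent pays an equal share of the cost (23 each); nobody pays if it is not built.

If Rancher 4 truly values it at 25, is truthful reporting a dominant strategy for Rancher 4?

Consider the case where Rancher 1 reports 15, Rancher 2 reports 25 and Rancher 3 reports 26.
Truthful report 25: project not built, utility 0.
Report 26 instead: project built, pays 23, utility 25 - 23 = 2.
Since 2 > 0, reporting 26 is strictly better here, so truthful reporting is not dominant.

No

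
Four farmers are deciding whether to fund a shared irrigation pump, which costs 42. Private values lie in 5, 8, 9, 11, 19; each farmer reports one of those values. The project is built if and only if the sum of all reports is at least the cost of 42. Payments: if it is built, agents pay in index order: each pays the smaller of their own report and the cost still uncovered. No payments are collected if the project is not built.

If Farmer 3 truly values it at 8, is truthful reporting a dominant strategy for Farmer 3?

No

Consider the case where Farmer 1 reports 5, Farmer 2 reports 19 and Farmer 4 reports 19.
Truthful report 8: project built, pays 8, utility 8 - 8 = 0.
Report 5 instead: project built, pays 5, utility 8 - 5 = 3.
Since 3 > 0, reporting 5 is strictly better here, so truthful reporting is not dominant.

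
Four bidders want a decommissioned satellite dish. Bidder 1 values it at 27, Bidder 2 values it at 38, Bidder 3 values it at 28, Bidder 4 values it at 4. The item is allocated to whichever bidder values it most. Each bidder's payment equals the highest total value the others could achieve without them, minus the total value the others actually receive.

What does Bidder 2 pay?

Bidder 2 has the highest value and receives the item.
Without Bidder 2, the item would go to the next-highest value, 28, so the others could achieve 28.
With Bidder 2 present and winning, the others receive nothing, so their total is 0.
Payment = 28 - 0 = 28.

28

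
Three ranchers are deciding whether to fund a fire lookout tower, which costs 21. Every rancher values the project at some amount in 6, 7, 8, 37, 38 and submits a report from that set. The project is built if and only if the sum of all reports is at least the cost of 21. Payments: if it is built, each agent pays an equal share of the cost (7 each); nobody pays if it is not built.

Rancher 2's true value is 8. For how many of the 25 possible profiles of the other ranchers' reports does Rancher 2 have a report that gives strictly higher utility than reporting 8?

Others report (6, 6): truth gives 0; report 37 gives 1 > 0. Violating.
Others report (6, 7): truth gives 1; no alternative beats it.
Others report (6, 8): truth gives 1; no alternative beats it.
(Checking all 25 profiles: 1 has a profitable deviation, 24 do not.)

1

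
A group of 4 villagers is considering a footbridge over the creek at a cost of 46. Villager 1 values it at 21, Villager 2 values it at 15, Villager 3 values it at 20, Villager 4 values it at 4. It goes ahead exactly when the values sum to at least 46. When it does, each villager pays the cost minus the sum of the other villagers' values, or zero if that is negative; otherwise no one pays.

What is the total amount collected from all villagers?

Total value 60 ≥ cost 46, so it is built.
Villager 1: others sum to 39; max(0, 46 - 39) = 7.
Villager 2: others sum to 45; max(0, 46 - 45) = 1.
Villager 3: others sum to 40; max(0, 46 - 40) = 6.
Villager 4: others sum to 56; max(0, 46 - 56) = 0.
Total collected = 7 + 1 + 6 + 0 = 14.

14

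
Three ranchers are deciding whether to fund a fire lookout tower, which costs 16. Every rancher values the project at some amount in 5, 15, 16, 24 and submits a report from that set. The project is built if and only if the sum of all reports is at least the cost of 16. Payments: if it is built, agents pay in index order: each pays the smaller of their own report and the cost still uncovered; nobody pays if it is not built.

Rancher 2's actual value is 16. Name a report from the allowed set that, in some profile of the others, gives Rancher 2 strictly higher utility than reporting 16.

5

Suppose Rancher 1 reports 5 and Rancher 3 reports 15.
Report 16: project built, pays 11, utility 16 - 11 = 5.
Report 5: project built, pays 5, utility 16 - 5 = 11.
So reporting 5 beats truth here (11 > 5).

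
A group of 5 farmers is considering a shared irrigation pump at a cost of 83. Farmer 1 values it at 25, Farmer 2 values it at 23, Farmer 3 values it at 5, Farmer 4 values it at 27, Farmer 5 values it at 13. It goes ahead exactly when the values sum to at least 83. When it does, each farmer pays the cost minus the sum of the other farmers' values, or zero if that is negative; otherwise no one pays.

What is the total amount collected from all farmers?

48

Total value 93 ≥ cost 83, so it is built.
Farmer 1: others sum to 68; max(0, 83 - 68) = 15.
Farmer 2: others sum to 70; max(0, 83 - 70) = 13.
Farmer 3: others sum to 88; max(0, 83 - 88) = 0.
Farmer 4: others sum to 66; max(0, 83 - 66) = 17.
Farmer 5: others sum to 80; max(0, 83 - 80) = 3.
Total collected = 15 + 13 + 0 + 17 + 3 = 48.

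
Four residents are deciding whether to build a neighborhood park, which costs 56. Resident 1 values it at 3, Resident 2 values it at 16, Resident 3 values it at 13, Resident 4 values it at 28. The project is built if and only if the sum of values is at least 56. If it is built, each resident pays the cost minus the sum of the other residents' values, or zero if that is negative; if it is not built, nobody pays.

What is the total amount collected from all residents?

Total value 60 ≥ cost 56, so it is built.
Resident 1: others sum to 57; max(0, 56 - 57) = 0.
Resident 2: others sum to 44; max(0, 56 - 44) = 12.
Resident 3: others sum to 47; max(0, 56 - 47) = 9.
Resident 4: others sum to 32; max(0, 56 - 32) = 24.
Total collected = 0 + 12 + 9 + 24 = 45.

45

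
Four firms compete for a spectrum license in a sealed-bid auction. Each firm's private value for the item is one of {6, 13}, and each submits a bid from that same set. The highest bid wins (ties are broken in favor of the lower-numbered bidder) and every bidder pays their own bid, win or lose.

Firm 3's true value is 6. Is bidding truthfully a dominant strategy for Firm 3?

Check each profile of the others' bids and compare truth against every alternative bid.
Others bid (6, 13, 6): truth gives -6, best alternative gives -13.
Others bid (6, 13, 13): truth gives -6, best alternative gives -13.
Others bid (13, 6, 6): truth gives -6, best alternative gives -13.
Others bid (13, 6, 13): truth gives -6, best alternative gives -13.
Others bid (13, 13, 6): truth gives -6, best alternative gives -13.
Others bid (13, 13, 13): truth gives -6, best alternative gives -13.
(Remaining 2 profiles checked similarly; truth is weakly best in each.)
In every case the truthful bid is at least as good as any alternative, so it is a dominant strategy.

Yes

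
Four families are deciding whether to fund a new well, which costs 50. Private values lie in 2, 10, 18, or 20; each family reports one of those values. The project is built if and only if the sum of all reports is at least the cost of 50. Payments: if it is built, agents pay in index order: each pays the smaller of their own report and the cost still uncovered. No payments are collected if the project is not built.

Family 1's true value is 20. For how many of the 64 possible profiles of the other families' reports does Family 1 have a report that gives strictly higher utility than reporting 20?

44

Others report (2, 10, 20): truth gives 0; report 18 gives 2 > 0. Violating.
Others report (2, 18, 18): truth gives 0; report 18 gives 2 > 0. Violating.
Others report (2, 18, 20): truth gives 0; report 10 gives 10 > 0. Violating.
Others report (2, 20, 10): truth gives 0; report 18 gives 2 > 0. Violating.
Others report (2, 2, 2): truth gives 0; no alternative beats it.
Others report (2, 2, 10): truth gives 0; no alternative beats it.
(Checking all 64 profiles: 44 have a profitable deviation, 20 do not.)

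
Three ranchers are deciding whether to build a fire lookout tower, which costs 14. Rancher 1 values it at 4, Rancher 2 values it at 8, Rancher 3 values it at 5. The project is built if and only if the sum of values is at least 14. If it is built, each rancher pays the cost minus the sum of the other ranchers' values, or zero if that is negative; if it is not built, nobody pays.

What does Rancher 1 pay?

1

Total value 17 ≥ cost 14, so the project is built.
The other ranchers' values sum to 13.
Cost minus that sum is 14 - 13 = 1.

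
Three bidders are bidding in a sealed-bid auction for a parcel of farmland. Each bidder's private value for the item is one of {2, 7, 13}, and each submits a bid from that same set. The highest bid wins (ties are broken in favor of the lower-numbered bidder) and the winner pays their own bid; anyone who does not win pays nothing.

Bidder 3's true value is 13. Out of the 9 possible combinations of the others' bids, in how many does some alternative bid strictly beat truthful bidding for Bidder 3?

1

Others bid (2, 2): truth gives 0; bid 7 gives 6 > 0. Violating.
Others bid (2, 7): truth gives 0; no alternative beats it.
Others bid (2, 13): truth gives 0; no alternative beats it.
(Checking all 9 profiles: 1 has a profitable deviation, 8 do not.)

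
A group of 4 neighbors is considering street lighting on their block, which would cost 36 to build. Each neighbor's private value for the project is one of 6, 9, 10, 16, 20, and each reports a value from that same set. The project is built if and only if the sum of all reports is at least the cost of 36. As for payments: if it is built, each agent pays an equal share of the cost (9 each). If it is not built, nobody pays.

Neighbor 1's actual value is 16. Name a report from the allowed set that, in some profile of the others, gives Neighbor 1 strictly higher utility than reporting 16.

Suppose Neighbor 2 reports 6, Neighbor 3 reports 6 and Neighbor 4 reports 6.
Report 16: project not built, utility 0.
Report 20: project built, pays 9, utility 16 - 9 = 7.
So reporting 20 beats truth here (7 > 0).

20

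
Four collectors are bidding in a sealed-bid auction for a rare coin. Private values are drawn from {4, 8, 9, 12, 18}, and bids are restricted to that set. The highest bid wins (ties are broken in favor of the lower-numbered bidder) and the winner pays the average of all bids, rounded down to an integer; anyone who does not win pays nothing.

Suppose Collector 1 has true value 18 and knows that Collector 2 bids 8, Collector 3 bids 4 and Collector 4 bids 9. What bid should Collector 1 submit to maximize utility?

9

Bid 4: loses, pays 0, utility 0.
Bid 8: loses, pays 0, utility 0.
Bid 9: wins, pays 7, utility 18 - 7 = 11.
Bid 12: wins, pays 8, utility 18 - 8 = 10.
Bid 18: wins, pays 9, utility 18 - 9 = 9.
The best choice is 9 with utility 11.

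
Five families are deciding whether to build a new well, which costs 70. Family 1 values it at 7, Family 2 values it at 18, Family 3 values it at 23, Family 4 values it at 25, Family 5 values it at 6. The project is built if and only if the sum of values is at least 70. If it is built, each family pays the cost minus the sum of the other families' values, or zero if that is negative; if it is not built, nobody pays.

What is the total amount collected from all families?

Total value 79 ≥ cost 70, so it is built.
Family 1: others sum to 72; max(0, 70 - 72) = 0.
Family 2: others sum to 61; max(0, 70 - 61) = 9.
Family 3: others sum to 56; max(0, 70 - 56) = 14.
Family 4: others sum to 54; max(0, 70 - 54) = 16.
Family 5: others sum to 73; max(0, 70 - 73) = 0.
Total collected = 0 + 9 + 14 + 16 + 0 = 39.

39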